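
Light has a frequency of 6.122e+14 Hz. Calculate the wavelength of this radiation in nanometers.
489.70 nm

Using the wave equation: c = fλ

Solving for wavelength:
λ = c/f = (3×10⁸ m/s) / (6.122e+14 Hz)
λ = 489.70 nm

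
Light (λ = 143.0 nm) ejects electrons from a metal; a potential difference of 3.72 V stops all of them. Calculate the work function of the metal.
4.95 eV

The stopping potential gives the maximum kinetic energy: KE_max = eV_s = 3.72 eV

From Einstein's photoelectric equation: KE_max = hc/λ - φ
Rearranging: φ = hc/λ - KE_max

Calculate photon energy:
E_photon = hc/λ = (6.626×10⁻³⁴ J·s)(3×10⁸ m/s) / (143.0×10⁻⁹ m) = 8.6702 eV

Therefore:
φ = 8.6702 - 3.72 = 4.95 eV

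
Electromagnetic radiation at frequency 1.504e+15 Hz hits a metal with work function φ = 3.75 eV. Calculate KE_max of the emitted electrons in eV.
2.4700 eV

Using Einstein's photoelectric equation: KE_max = hf - φ

First, calculate the photon energy:
E_photon = hf = (6.626×10⁻³⁴ J·s)(1.504e+15 Hz)
E_photon = 6.2200 eV

Then, the maximum kinetic energy:
KE_max = E_photon - φ = 6.2200 eV - 3.75 eV = 2.4700 eV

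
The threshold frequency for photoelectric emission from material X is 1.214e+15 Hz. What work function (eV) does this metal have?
5.02 eV

At the threshold frequency, photon energy equals work function:
φ = hf₀

Calculating:
φ = (6.626×10⁻³⁴ J·s)(1.214e+15 Hz)
φ = 5.02 eV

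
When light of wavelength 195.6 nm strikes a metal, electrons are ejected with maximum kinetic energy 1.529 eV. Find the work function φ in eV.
4.81 eV

From Einstein's photoelectric equation: KE_max = hf - φ = hc/λ - φ

Rearranging for φ:
φ = hc/λ - KE_max

Calculate photon energy:
E_photon = hc/λ = 6.3387 eV

Therefore:
φ = 6.3387 - 1.529 = 4.81 eV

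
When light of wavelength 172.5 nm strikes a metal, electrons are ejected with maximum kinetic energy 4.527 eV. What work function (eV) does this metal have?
2.66 eV

From Einstein's photoelectric equation: KE_max = hf - φ = hc/λ - φ

Rearranging for φ:
φ = hc/λ - KE_max

Calculate photon energy:
E_photon = hc/λ = 7.1875 eV

Therefore:
φ = 7.1875 - 4.527 = 2.66 eV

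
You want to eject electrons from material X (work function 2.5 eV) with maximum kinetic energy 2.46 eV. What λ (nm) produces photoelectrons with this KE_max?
249.97 nm

From Einstein's equation: KE_max = hc/λ - φ

Rearranging for λ:
hc/λ = KE_max + φ
λ = hc/(KE_max + φ)

Required photon energy:
E_photon = KE_max + φ = 2.46 + 2.5 = 4.96 eV

Required wavelength:
λ = hc/E_photon = (6.626×10⁻³⁴)(3×10⁸) / (4.96 × 1.602×10⁻¹⁹)
λ = 249.97 nm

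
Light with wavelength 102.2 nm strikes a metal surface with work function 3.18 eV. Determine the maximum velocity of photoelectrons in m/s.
1.7745e+06 m/s

First, find the maximum kinetic energy:
E_photon = hc/λ = 12.1315 eV
KE_max = E_photon - φ = 12.1315 - 3.18 = 8.9515 eV

Convert to Joules: KE_max = 8.9515 × 1.602×10⁻¹⁹ J = 1.4342e-18 J

Then use KE = ½mv² to find velocity:
v = √(2·KE/m) = √(2 × 1.4342e-18 J / 9.109e-31 kg)
v = 1.7745e+06 m/s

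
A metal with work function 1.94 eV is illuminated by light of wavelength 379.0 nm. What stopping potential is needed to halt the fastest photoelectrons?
1.3314 V

The stopping potential V_s satisfies: eV_s = KE_max

First, find KE_max using Einstein's equation:
E_photon = hc/λ = 3.2714 eV
KE_max = E_photon - φ = 3.2714 - 1.94 = 1.3314 eV

Since eV_s = KE_max:
V_s = KE_max/e = 1.3314 V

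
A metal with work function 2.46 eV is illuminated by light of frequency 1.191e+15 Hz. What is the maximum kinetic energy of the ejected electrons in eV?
2.4656 eV

Using Einstein's photoelectric equation: KE_max = hf - φ

First, calculate the photon energy:
E_photon = hf = (6.626×10⁻³⁴ J·s)(1.191e+15 Hz)
E_photon = 4.9256 eV

Then, the maximum kinetic energy:
KE_max = E_photon - φ = 4.9256 eV - 2.46 eV = 2.4656 eV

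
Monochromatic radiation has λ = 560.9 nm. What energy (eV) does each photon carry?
2.2105 eV

Using E = hf = hc/λ:

E = hc/λ = (6.626×10⁻³⁴ J·s)(3×10⁸ m/s) / (560.9×10⁻⁹ m)
E = 2.2105 eV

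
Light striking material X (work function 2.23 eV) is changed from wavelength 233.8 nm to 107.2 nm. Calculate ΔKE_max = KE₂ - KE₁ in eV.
6.2627 eV

Using Einstein's equation: KE_max = hc/λ - φ

For λ₁ = 233.8 nm:
KE₁ = hc/λ₁ - φ = 5.3030 - 2.23 = 3.0730 eV

For λ₂ = 107.2 nm:
KE₂ = hc/λ₂ - φ = 11.5657 - 2.23 = 9.3357 eV

Change in KE:
ΔKE = KE₂ - KE₁ = 9.3357 - 3.0730 = 6.2627 eV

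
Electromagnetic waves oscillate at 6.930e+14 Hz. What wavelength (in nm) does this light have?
432.60 nm

Using the wave equation: c = fλ

Solving for wavelength:
λ = c/f = (3×10⁸ m/s) / (6.930e+14 Hz)
λ = 432.60 nm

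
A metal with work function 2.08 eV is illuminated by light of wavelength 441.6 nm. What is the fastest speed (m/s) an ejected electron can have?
5.0591e+05 m/s

First, find the maximum kinetic energy:
E_photon = hc/λ = 2.8076 eV
KE_max = E_photon - φ = 2.8076 - 2.08 = 0.7276 eV

Convert to Joules: KE_max = 0.7276 × 1.602×10⁻¹⁹ J = 1.1658e-19 J

Then use KE = ½mv² to find velocity:
v = √(2·KE/m) = √(2 × 1.1658e-19 J / 9.109e-31 kg)
v = 5.0591e+05 m/s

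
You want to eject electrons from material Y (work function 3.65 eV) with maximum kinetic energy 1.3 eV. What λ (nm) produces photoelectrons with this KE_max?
250.47 nm

From Einstein's equation: KE_max = hc/λ - φ

Rearranging for λ:
hc/λ = KE_max + φ
λ = hc/(KE_max + φ)

Required photon energy:
E_photon = KE_max + φ = 1.3 + 3.65 = 4.95 eV

Required wavelength:
λ = hc/E_photon = (6.626×10⁻³⁴)(3×10⁸) / (4.95 × 1.602×10⁻¹⁹)
λ = 250.47 nm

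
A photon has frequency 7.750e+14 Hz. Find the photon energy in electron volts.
3.2051 eV

Using E = hf:

E = hf = (6.626×10⁻³⁴ J·s)(7.750e+14 Hz)
E = 3.2051 eV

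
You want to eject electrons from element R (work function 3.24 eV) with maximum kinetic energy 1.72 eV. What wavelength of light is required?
249.97 nm

From Einstein's equation: KE_max = hc/λ - φ

Rearranging for λ:
hc/λ = KE_max + φ
λ = hc/(KE_max + φ)

Required photon energy:
E_photon = KE_max + φ = 1.72 + 3.24 = 4.96 eV

Required wavelength:
λ = hc/E_photon = (6.626×10⁻³⁴)(3×10⁸) / (4.96 × 1.602×10⁻¹⁹)
λ = 249.97 nm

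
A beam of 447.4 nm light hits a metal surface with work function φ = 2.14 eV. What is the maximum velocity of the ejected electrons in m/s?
4.7121e+05 m/s

First, find the maximum kinetic energy:
E_photon = hc/λ = 2.7712 eV
KE_max = E_photon - φ = 2.7712 - 2.14 = 0.6312 eV

Convert to Joules: KE_max = 0.6312 × 1.602×10⁻¹⁹ J = 1.0113e-19 J

Then use KE = ½mv² to find velocity:
v = √(2·KE/m) = √(2 × 1.0113e-19 J / 9.109e-31 kg)
v = 4.7121e+05 m/s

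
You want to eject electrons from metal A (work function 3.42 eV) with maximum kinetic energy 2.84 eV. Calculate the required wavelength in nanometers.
198.06 nm

From Einstein's equation: KE_max = hc/λ - φ

Rearranging for λ:
hc/λ = KE_max + φ
λ = hc/(KE_max + φ)

Required photon energy:
E_photon = KE_max + φ = 2.84 + 3.42 = 6.26 eV

Required wavelength:
λ = hc/E_photon = (6.626×10⁻³⁴)(3×10⁸) / (6.26 × 1.602×10⁻¹⁹)
λ = 198.06 nm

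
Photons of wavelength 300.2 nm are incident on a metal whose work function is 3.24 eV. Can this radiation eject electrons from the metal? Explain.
Yes

For photoemission, the photon energy must exceed the work function.

Photon energy: E = hc/λ = 4.1301 eV
Work function: φ = 3.24 eV

Since E_photon (4.1301 eV) > φ (3.24 eV), photoemission WILL occur.
The threshold wavelength is λ₀ = hc/φ = 382.7 nm.
Since 300.2 nm < 382.7 nm, the light has sufficient energy.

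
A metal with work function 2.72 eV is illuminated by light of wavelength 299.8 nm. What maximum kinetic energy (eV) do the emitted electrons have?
1.4156 eV

Using Einstein's photoelectric equation: KE_max = hf - φ = hc/λ - φ

First, calculate the photon energy:
E_photon = hc/λ = (6.626×10⁻³⁴ J·s)(3×10⁸ m/s) / (299.8×10⁻⁹ m)
E_photon = 4.1356 eV

Then, the maximum kinetic energy:
KE_max = E_photon - φ = 4.1356 eV - 2.72 eV = 1.4156 eV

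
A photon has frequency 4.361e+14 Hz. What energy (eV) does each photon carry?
1.8036 eV

Using E = hf:

E = hf = (6.626×10⁻³⁴ J·s)(4.361e+14 Hz)
E = 1.8036 eV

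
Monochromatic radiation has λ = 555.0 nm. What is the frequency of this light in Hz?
5.4017e+14 Hz

Using the wave equation: c = fλ

Solving for frequency:
f = c/λ = (3×10⁸ m/s) / (555.0×10⁻⁹ m)
f = 5.4017e+14 Hz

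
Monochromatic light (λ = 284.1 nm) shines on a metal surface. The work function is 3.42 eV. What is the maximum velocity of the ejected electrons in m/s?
5.7628e+05 m/s

First, find the maximum kinetic energy:
E_photon = hc/λ = 4.3641 eV
KE_max = E_photon - φ = 4.3641 - 3.42 = 0.9441 eV

Convert to Joules: KE_max = 0.9441 × 1.602×10⁻¹⁹ J = 1.5126e-19 J

Then use KE = ½mv² to find velocity:
v = √(2·KE/m) = √(2 × 1.5126e-19 J / 9.109e-31 kg)
v = 5.7628e+05 m/s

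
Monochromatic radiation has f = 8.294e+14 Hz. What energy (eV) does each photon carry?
3.4301 eV

Using E = hf:

E = hf = (6.626×10⁻³⁴ J·s)(8.294e+14 Hz)
E = 3.4301 eV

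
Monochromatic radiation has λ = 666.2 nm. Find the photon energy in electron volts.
1.8611 eV

Using E = hf = hc/λ:

E = hc/λ = (6.626×10⁻³⁴ J·s)(3×10⁸ m/s) / (666.2×10⁻⁹ m)
E = 1.8611 eV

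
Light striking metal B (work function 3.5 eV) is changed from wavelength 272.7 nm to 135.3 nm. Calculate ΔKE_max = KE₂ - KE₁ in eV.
4.6171 eV

Using Einstein's equation: KE_max = hc/λ - φ

For λ₁ = 272.7 nm:
KE₁ = hc/λ₁ - φ = 4.5465 - 3.5 = 1.0465 eV

For λ₂ = 135.3 nm:
KE₂ = hc/λ₂ - φ = 9.1637 - 3.5 = 5.6637 eV

Change in KE:
ΔKE = KE₂ - KE₁ = 5.6637 - 1.0465 = 4.6171 eV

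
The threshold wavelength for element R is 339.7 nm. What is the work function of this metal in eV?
3.65 eV

At the threshold wavelength, photon energy equals work function:
φ = hc/λ₀

Calculating:
φ = (6.626×10⁻³⁴ J·s)(3×10⁸ m/s) / (339.7×10⁻⁹ m)
φ = 3.65 eV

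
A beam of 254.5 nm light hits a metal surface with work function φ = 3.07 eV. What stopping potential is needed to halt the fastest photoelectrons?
1.8017 V

The stopping potential V_s satisfies: eV_s = KE_max

First, find KE_max using Einstein's equation:
E_photon = hc/λ = 4.8717 eV
KE_max = E_photon - φ = 4.8717 - 3.07 = 1.8017 eV

Since eV_s = KE_max:
V_s = KE_max/e = 1.8017 V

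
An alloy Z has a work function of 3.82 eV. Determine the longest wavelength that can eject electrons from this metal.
324.57 nm

The threshold wavelength is when the photon energy equals the work function:
hc/λ₀ = φ

Solving for λ₀:
λ₀ = hc/φ = (6.626×10⁻³⁴ J·s)(3×10⁸ m/s) / (3.82 eV × 1.602×10⁻¹⁹ J/eV)
λ₀ = 324.57 nm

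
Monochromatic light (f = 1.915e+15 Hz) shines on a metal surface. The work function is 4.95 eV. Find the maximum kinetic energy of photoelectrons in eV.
2.9698 eV

Using Einstein's photoelectric equation: KE_max = hf - φ

First, calculate the photon energy:
E_photon = hf = (6.626×10⁻³⁴ J·s)(1.915e+15 Hz)
E_photon = 7.9198 eV

Then, the maximum kinetic energy:
KE_max = E_photon - φ = 7.9198 eV - 4.95 eV = 2.9698 eV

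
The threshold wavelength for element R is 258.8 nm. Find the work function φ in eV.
4.79 eV

At the threshold wavelength, photon energy equals work function:
φ = hc/λ₀

Calculating:
φ = (6.626×10⁻³⁴ J·s)(3×10⁸ m/s) / (258.8×10⁻⁹ m)
φ = 4.79 eV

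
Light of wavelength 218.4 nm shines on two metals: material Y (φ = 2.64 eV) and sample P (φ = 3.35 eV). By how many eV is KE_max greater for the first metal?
0.7100 eV

Using KE_max = hc/λ - φ for each metal:

Photon energy: E = hc/λ = 5.6769 eV

For material Y (φ₁ = 2.64 eV):
KE₁ = E - φ₁ = 5.6769 - 2.64 = 3.0369 eV

For sample P (φ₂ = 3.35 eV):
KE₂ = E - φ₂ = 5.6769 - 3.35 = 2.3269 eV

Difference:
ΔKE = KE₁ - KE₂ = 3.0369 - 2.3269 = 0.7100 eV

Note: The difference equals the difference in work functions: 3.35 - 2.64 = 0.71 eV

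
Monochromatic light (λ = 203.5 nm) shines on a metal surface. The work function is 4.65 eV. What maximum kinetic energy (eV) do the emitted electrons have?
1.4426 eV

Using Einstein's photoelectric equation: KE_max = hf - φ = hc/λ - φ

First, calculate the photon energy:
E_photon = hc/λ = (6.626×10⁻³⁴ J·s)(3×10⁸ m/s) / (203.5×10⁻⁹ m)
E_photon = 6.0926 eV

Then, the maximum kinetic energy:
KE_max = E_photon - φ = 6.0926 eV - 4.65 eV = 1.4426 eV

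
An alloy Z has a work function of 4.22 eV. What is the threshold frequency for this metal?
1.0204e+15 Hz

The threshold frequency is when the photon energy equals the work function:
hf₀ = φ

Solving for f₀:
f₀ = φ/h = (4.22 eV × 1.602×10⁻¹⁹ J/eV) / (6.626×10⁻³⁴ J·s)
f₀ = 1.0204e+15 Hz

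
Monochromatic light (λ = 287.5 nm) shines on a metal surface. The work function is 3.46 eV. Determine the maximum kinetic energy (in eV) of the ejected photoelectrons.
0.8525 eV

Using Einstein's photoelectric equation: KE_max = hf - φ = hc/λ - φ

First, calculate the photon energy:
E_photon = hc/λ = (6.626×10⁻³⁴ J·s)(3×10⁸ m/s) / (287.5×10⁻⁹ m)
E_photon = 4.3125 eV

Then, the maximum kinetic energy:
KE_max = E_photon - φ = 4.3125 eV - 3.46 eV = 0.8525 eV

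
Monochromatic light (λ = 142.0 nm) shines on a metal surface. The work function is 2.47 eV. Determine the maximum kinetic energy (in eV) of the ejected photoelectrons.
6.2613 eV

Using Einstein's photoelectric equation: KE_max = hf - φ = hc/λ - φ

First, calculate the photon energy:
E_photon = hc/λ = (6.626×10⁻³⁴ J·s)(3×10⁸ m/s) / (142.0×10⁻⁹ m)
E_photon = 8.7313 eV

Then, the maximum kinetic energy:
KE_max = E_photon - φ = 8.7313 eV - 2.47 eV = 6.2613 eV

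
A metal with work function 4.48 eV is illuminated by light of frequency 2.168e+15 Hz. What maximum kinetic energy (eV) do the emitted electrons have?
4.4861 eV

Using Einstein's photoelectric equation: KE_max = hf - φ

First, calculate the photon energy:
E_photon = hf = (6.626×10⁻³⁴ J·s)(2.168e+15 Hz)
E_photon = 8.9661 eV

Then, the maximum kinetic energy:
KE_max = E_photon - φ = 8.9661 eV - 4.48 eV = 4.4861 eV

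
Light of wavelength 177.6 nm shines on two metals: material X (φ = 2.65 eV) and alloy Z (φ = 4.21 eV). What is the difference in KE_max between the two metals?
1.5600 eV

Using KE_max = hc/λ - φ for each metal:

Photon energy: E = hc/λ = 6.9811 eV

For material X (φ₁ = 2.65 eV):
KE₁ = E - φ₁ = 6.9811 - 2.65 = 4.3311 eV

For alloy Z (φ₂ = 4.21 eV):
KE₂ = E - φ₂ = 6.9811 - 4.21 = 2.7711 eV

Difference:
ΔKE = KE₁ - KE₂ = 4.3311 - 2.7711 = 1.5600 eV

Note: The difference equals the difference in work functions: 4.21 - 2.65 = 1.56 eV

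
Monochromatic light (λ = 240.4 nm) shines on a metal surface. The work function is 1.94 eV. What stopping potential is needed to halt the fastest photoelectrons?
3.2174 V

The stopping potential V_s satisfies: eV_s = KE_max

First, find KE_max using Einstein's equation:
E_photon = hc/λ = 5.1574 eV
KE_max = E_photon - φ = 5.1574 - 1.94 = 3.2174 eV

Since eV_s = KE_max:
V_s = KE_max/e = 3.2174 V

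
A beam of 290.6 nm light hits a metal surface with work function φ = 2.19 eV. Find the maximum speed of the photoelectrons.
8.5465e+05 m/s

First, find the maximum kinetic energy:
E_photon = hc/λ = 4.2665 eV
KE_max = E_photon - φ = 4.2665 - 2.19 = 2.0765 eV

Convert to Joules: KE_max = 2.0765 × 1.602×10⁻¹⁹ J = 3.3269e-19 J

Then use KE = ½mv² to find velocity:
v = √(2·KE/m) = √(2 × 3.3269e-19 J / 9.109e-31 kg)
v = 8.5465e+05 m/s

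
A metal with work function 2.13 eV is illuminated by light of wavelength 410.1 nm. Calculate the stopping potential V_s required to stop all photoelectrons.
0.8933 V

The stopping potential V_s satisfies: eV_s = KE_max

First, find KE_max using Einstein's equation:
E_photon = hc/λ = 3.0233 eV
KE_max = E_photon - φ = 3.0233 - 2.13 = 0.8933 eV

Since eV_s = KE_max:
V_s = KE_max/e = 0.8933 V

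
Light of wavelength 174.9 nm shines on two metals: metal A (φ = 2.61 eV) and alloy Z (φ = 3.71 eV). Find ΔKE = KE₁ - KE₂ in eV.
1.1000 eV

Using KE_max = hc/λ - φ for each metal:

Photon energy: E = hc/λ = 7.0889 eV

For metal A (φ₁ = 2.61 eV):
KE₁ = E - φ₁ = 7.0889 - 2.61 = 4.4789 eV

For alloy Z (φ₂ = 3.71 eV):
KE₂ = E - φ₂ = 7.0889 - 3.71 = 3.3789 eV

Difference:
ΔKE = KE₁ - KE₂ = 4.4789 - 3.3789 = 1.1000 eV

Note: The difference equals the difference in work functions: 3.71 - 2.61 = 1.10 eV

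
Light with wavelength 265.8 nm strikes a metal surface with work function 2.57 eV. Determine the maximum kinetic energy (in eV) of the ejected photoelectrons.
2.0946 eV

Using Einstein's photoelectric equation: KE_max = hf - φ = hc/λ - φ

First, calculate the photon energy:
E_photon = hc/λ = (6.626×10⁻³⁴ J·s)(3×10⁸ m/s) / (265.8×10⁻⁹ m)
E_photon = 4.6646 eV

Then, the maximum kinetic energy:
KE_max = E_photon - φ = 4.6646 eV - 2.57 eV = 2.0946 eV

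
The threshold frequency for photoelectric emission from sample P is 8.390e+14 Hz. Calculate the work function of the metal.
3.47 eV

At the threshold frequency, photon energy equals work function:
φ = hf₀

Calculating:
φ = (6.626×10⁻³⁴ J·s)(8.390e+14 Hz)
φ = 3.47 eV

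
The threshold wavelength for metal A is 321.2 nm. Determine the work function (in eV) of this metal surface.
3.86 eV

At the threshold wavelength, photon energy equals work function:
φ = hc/λ₀

Calculating:
φ = (6.626×10⁻³⁴ J·s)(3×10⁸ m/s) / (321.2×10⁻⁹ m)
φ = 3.86 eV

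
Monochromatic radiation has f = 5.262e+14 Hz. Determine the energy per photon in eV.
2.1762 eV

Using E = hf:

E = hf = (6.626×10⁻³⁴ J·s)(5.262e+14 Hz)
E = 2.1762 eV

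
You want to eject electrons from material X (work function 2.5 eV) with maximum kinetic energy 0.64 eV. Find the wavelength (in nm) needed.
394.85 nm

From Einstein's equation: KE_max = hc/λ - φ

Rearranging for λ:
hc/λ = KE_max + φ
λ = hc/(KE_max + φ)

Required photon energy:
E_photon = KE_max + φ = 0.64 + 2.5 = 3.14 eV

Required wavelength:
λ = hc/E_photon = (6.626×10⁻³⁴)(3×10⁸) / (3.14 × 1.602×10⁻¹⁹)
λ = 394.85 nm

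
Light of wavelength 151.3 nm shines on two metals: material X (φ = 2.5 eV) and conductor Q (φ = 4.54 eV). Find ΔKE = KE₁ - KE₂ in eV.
2.0400 eV

Using KE_max = hc/λ - φ for each metal:

Photon energy: E = hc/λ = 8.1946 eV

For material X (φ₁ = 2.5 eV):
KE₁ = E - φ₁ = 8.1946 - 2.5 = 5.6946 eV

For conductor Q (φ₂ = 4.54 eV):
KE₂ = E - φ₂ = 8.1946 - 4.54 = 3.6546 eV

Difference:
ΔKE = KE₁ - KE₂ = 5.6946 - 3.6546 = 2.0400 eV

Note: The difference equals the difference in work functions: 4.54 - 2.5 = 2.04 eV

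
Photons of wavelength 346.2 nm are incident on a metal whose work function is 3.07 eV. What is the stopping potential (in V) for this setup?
0.5113 V

The stopping potential V_s satisfies: eV_s = KE_max

First, find KE_max using Einstein's equation:
E_photon = hc/λ = 3.5813 eV
KE_max = E_photon - φ = 3.5813 - 3.07 = 0.5113 eV

Since eV_s = KE_max:
V_s = KE_max/e = 0.5113 V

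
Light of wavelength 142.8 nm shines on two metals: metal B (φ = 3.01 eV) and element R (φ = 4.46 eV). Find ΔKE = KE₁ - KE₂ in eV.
1.4500 eV

Using KE_max = hc/λ - φ for each metal:

Photon energy: E = hc/λ = 8.6824 eV

For metal B (φ₁ = 3.01 eV):
KE₁ = E - φ₁ = 8.6824 - 3.01 = 5.6724 eV

For element R (φ₂ = 4.46 eV):
KE₂ = E - φ₂ = 8.6824 - 4.46 = 4.2224 eV

Difference:
ΔKE = KE₁ - KE₂ = 5.6724 - 4.2224 = 1.4500 eV

Note: The difference equals the difference in work functions: 4.46 - 3.01 = 1.45 eV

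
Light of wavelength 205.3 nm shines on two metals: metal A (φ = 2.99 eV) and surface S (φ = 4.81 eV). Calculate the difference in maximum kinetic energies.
1.8200 eV

Using KE_max = hc/λ - φ for each metal:

Photon energy: E = hc/λ = 6.0392 eV

For metal A (φ₁ = 2.99 eV):
KE₁ = E - φ₁ = 6.0392 - 2.99 = 3.0492 eV

For surface S (φ₂ = 4.81 eV):
KE₂ = E - φ₂ = 6.0392 - 4.81 = 1.2292 eV

Difference:
ΔKE = KE₁ - KE₂ = 3.0492 - 1.2292 = 1.8200 eV

Note: The difference equals the difference in work functions: 4.81 - 2.99 = 1.82 eV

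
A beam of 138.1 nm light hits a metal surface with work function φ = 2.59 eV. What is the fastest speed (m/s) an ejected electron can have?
1.4990e+06 m/s

First, find the maximum kinetic energy:
E_photon = hc/λ = 8.9779 eV
KE_max = E_photon - φ = 8.9779 - 2.59 = 6.3879 eV

Convert to Joules: KE_max = 6.3879 × 1.602×10⁻¹⁹ J = 1.0234e-18 J

Then use KE = ½mv² to find velocity:
v = √(2·KE/m) = √(2 × 1.0234e-18 J / 9.109e-31 kg)
v = 1.4990e+06 m/s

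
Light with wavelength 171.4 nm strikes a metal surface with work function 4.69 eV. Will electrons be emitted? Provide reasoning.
Yes

For photoemission, the photon energy must exceed the work function.

Photon energy: E = hc/λ = 7.2336 eV
Work function: φ = 4.69 eV

Since E_photon (7.2336 eV) > φ (4.69 eV), photoemission WILL occur.
The threshold wavelength is λ₀ = hc/φ = 264.4 nm.
Since 171.4 nm < 264.4 nm, the light has sufficient energy.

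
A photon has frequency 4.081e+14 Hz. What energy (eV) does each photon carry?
1.6878 eV

Using E = hf:

E = hf = (6.626×10⁻³⁴ J·s)(4.081e+14 Hz)
E = 1.6878 eV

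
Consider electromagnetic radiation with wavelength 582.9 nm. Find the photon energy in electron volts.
2.1270 eV

Using E = hf = hc/λ:

E = hc/λ = (6.626×10⁻³⁴ J·s)(3×10⁸ m/s) / (582.9×10⁻⁹ m)
E = 2.1270 eV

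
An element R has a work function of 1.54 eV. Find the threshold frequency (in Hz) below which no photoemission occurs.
3.7237e+14 Hz

The threshold frequency is when the photon energy equals the work function:
hf₀ = φ

Solving for f₀:
f₀ = φ/h = (1.54 eV × 1.602×10⁻¹⁹ J/eV) / (6.626×10⁻³⁴ J·s)
f₀ = 3.7237e+14 Hz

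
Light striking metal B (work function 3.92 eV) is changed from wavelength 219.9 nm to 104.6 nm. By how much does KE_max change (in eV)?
6.2150 eV

Using Einstein's equation: KE_max = hc/λ - φ

For λ₁ = 219.9 nm:
KE₁ = hc/λ₁ - φ = 5.6382 - 3.92 = 1.7182 eV

For λ₂ = 104.6 nm:
KE₂ = hc/λ₂ - φ = 11.8532 - 3.92 = 7.9332 eV

Change in KE:
ΔKE = KE₂ - KE₁ = 7.9332 - 1.7182 = 6.2150 eV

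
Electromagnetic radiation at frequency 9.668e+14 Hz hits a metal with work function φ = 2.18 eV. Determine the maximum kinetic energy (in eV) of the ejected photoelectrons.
1.8184 eV

Using Einstein's photoelectric equation: KE_max = hf - φ

First, calculate the photon energy:
E_photon = hf = (6.626×10⁻³⁴ J·s)(9.668e+14 Hz)
E_photon = 3.9984 eV

Then, the maximum kinetic energy:
KE_max = E_photon - φ = 3.9984 eV - 2.18 eV = 1.8184 eV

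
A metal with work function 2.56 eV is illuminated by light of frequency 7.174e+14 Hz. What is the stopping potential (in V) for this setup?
0.4069 V

The stopping potential V_s satisfies: eV_s = KE_max

First, find KE_max using Einstein's equation:
E_photon = hf = (6.626×10⁻³⁴ J·s)(7.174e+14 Hz) = 2.9669 eV
KE_max = E_photon - φ = 2.9669 - 2.56 = 0.4069 eV

Since eV_s = KE_max:
V_s = KE_max/e = 0.4069 V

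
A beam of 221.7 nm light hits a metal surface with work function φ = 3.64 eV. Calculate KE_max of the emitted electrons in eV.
1.9524 eV

Using Einstein's photoelectric equation: KE_max = hf - φ = hc/λ - φ

First, calculate the photon energy:
E_photon = hc/λ = (6.626×10⁻³⁴ J·s)(3×10⁸ m/s) / (221.7×10⁻⁹ m)
E_photon = 5.5924 eV

Then, the maximum kinetic energy:
KE_max = E_photon - φ = 5.5924 eV - 3.64 eV = 1.9524 eV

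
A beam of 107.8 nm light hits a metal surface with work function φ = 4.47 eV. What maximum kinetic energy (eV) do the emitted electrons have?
7.0313 eV

Using Einstein's photoelectric equation: KE_max = hf - φ = hc/λ - φ

First, calculate the photon energy:
E_photon = hc/λ = (6.626×10⁻³⁴ J·s)(3×10⁸ m/s) / (107.8×10⁻⁹ m)
E_photon = 11.5013 eV

Then, the maximum kinetic energy:
KE_max = E_photon - φ = 11.5013 eV - 4.47 eV = 7.0313 eV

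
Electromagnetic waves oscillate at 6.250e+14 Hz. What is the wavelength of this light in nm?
479.67 nm

Using the wave equation: c = fλ

Solving for wavelength:
λ = c/f = (3×10⁸ m/s) / (6.250e+14 Hz)
λ = 479.67 nm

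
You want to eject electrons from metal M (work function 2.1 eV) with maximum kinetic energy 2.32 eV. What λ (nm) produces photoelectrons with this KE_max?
280.51 nm

From Einstein's equation: KE_max = hc/λ - φ

Rearranging for λ:
hc/λ = KE_max + φ
λ = hc/(KE_max + φ)

Required photon energy:
E_photon = KE_max + φ = 2.32 + 2.1 = 4.42 eV

Required wavelength:
λ = hc/E_photon = (6.626×10⁻³⁴)(3×10⁸) / (4.42 × 1.602×10⁻¹⁹)
λ = 280.51 nm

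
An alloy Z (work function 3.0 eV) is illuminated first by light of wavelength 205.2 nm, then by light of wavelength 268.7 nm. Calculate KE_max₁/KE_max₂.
1.8846

Using Einstein's equation: KE_max = hc/λ - φ

For λ₁ = 205.2 nm:
E₁ = hc/λ₁ = 6.0421 eV
KE₁ = E₁ - φ = 6.0421 - 3.0 = 3.0421 eV

For λ₂ = 268.7 nm:
E₂ = hc/λ₂ = 4.6142 eV
KE₂ = E₂ - φ = 4.6142 - 3.0 = 1.6142 eV

Ratio: KE₁/KE₂ = 3.0421/1.6142 = 1.8846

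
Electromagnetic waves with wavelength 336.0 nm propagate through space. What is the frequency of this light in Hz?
8.9224e+14 Hz

Using the wave equation: c = fλ

Solving for frequency:
f = c/λ = (3×10⁸ m/s) / (336.0×10⁻⁹ m)
f = 8.9224e+14 Hz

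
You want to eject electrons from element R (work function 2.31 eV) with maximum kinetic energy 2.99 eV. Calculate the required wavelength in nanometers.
233.93 nm

From Einstein's equation: KE_max = hc/λ - φ

Rearranging for λ:
hc/λ = KE_max + φ
λ = hc/(KE_max + φ)

Required photon energy:
E_photon = KE_max + φ = 2.99 + 2.31 = 5.30 eV

Required wavelength:
λ = hc/E_photon = (6.626×10⁻³⁴)(3×10⁸) / (5.30 × 1.602×10⁻¹⁹)
λ = 233.93 nm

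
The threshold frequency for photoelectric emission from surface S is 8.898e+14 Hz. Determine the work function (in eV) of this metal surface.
3.68 eV

At the threshold frequency, photon energy equals work function:
φ = hf₀

Calculating:
φ = (6.626×10⁻³⁴ J·s)(8.898e+14 Hz)
φ = 3.68 eV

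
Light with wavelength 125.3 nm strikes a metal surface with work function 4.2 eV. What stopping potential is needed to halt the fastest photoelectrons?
5.6950 V

The stopping potential V_s satisfies: eV_s = KE_max

First, find KE_max using Einstein's equation:
E_photon = hc/λ = 9.8950 eV
KE_max = E_photon - φ = 9.8950 - 4.2 = 5.6950 eV

Since eV_s = KE_max:
V_s = KE_max/e = 5.6950 V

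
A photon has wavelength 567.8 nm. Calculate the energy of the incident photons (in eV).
2.1836 eV

Using E = hf = hc/λ:

E = hc/λ = (6.626×10⁻³⁴ J·s)(3×10⁸ m/s) / (567.8×10⁻⁹ m)
E = 2.1836 eV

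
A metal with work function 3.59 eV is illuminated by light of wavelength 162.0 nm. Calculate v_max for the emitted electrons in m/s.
1.1955e+06 m/s

First, find the maximum kinetic energy:
E_photon = hc/λ = 7.6533 eV
KE_max = E_photon - φ = 7.6533 - 3.59 = 4.0633 eV

Convert to Joules: KE_max = 4.0633 × 1.602×10⁻¹⁹ J = 6.5102e-19 J

Then use KE = ½mv² to find velocity:
v = √(2·KE/m) = √(2 × 6.5102e-19 J / 9.109e-31 kg)
v = 1.1955e+06 m/s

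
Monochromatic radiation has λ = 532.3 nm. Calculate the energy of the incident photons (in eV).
2.3292 eV

Using E = hf = hc/λ:

E = hc/λ = (6.626×10⁻³⁴ J·s)(3×10⁸ m/s) / (532.3×10⁻⁹ m)
E = 2.3292 eV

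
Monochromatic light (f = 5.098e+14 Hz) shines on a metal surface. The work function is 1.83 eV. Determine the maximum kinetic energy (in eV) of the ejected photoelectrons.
0.2784 eV

Using Einstein's photoelectric equation: KE_max = hf - φ

First, calculate the photon energy:
E_photon = hf = (6.626×10⁻³⁴ J·s)(5.098e+14 Hz)
E_photon = 2.1084 eV

Then, the maximum kinetic energy:
KE_max = E_photon - φ = 2.1084 eV - 1.83 eV = 0.2784 eV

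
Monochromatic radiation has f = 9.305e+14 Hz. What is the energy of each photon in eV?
3.8482 eV

Using E = hf:

E = hf = (6.626×10⁻³⁴ J·s)(9.305e+14 Hz)
E = 3.8482 eV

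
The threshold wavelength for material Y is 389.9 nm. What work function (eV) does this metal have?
3.18 eV

At the threshold wavelength, photon energy equals work function:
φ = hc/λ₀

Calculating:
φ = (6.626×10⁻³⁴ J·s)(3×10⁸ m/s) / (389.9×10⁻⁹ m)
φ = 3.18 eV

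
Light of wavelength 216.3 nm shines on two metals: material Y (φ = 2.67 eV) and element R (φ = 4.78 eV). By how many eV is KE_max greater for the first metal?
2.1100 eV

Using KE_max = hc/λ - φ for each metal:

Photon energy: E = hc/λ = 5.7320 eV

For material Y (φ₁ = 2.67 eV):
KE₁ = E - φ₁ = 5.7320 - 2.67 = 3.0620 eV

For element R (φ₂ = 4.78 eV):
KE₂ = E - φ₂ = 5.7320 - 4.78 = 0.9520 eV

Difference:
ΔKE = KE₁ - KE₂ = 3.0620 - 0.9520 = 2.1100 eV

Note: The difference equals the difference in work functions: 4.78 - 2.67 = 2.11 eV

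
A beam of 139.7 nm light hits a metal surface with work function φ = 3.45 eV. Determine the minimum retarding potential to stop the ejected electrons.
5.4250 V

The stopping potential V_s satisfies: eV_s = KE_max

First, find KE_max using Einstein's equation:
E_photon = hc/λ = 8.8750 eV
KE_max = E_photon - φ = 8.8750 - 3.45 = 5.4250 eV

Since eV_s = KE_max:
V_s = KE_max/e = 5.4250 V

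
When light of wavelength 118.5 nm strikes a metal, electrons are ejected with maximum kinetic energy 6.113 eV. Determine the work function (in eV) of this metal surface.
4.35 eV

From Einstein's photoelectric equation: KE_max = hf - φ = hc/λ - φ

Rearranging for φ:
φ = hc/λ - KE_max

Calculate photon energy:
E_photon = hc/λ = 10.4628 eV

Therefore:
φ = 10.4628 - 6.113 = 4.35 eV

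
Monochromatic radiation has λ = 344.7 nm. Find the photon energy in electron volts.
3.5969 eV

Using E = hf = hc/λ:

E = hc/λ = (6.626×10⁻³⁴ J·s)(3×10⁸ m/s) / (344.7×10⁻⁹ m)
E = 3.5969 eV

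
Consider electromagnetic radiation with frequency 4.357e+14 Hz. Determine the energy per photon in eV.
1.8019 eV

Using E = hf:

E = hf = (6.626×10⁻³⁴ J·s)(4.357e+14 Hz)
E = 1.8019 eV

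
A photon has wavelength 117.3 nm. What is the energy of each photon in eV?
10.5698 eV

Using E = hf = hc/λ:

E = hc/λ = (6.626×10⁻³⁴ J·s)(3×10⁸ m/s) / (117.3×10⁻⁹ m)
E = 10.5698 eV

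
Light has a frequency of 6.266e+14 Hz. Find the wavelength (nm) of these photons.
478.44 nm

Using the wave equation: c = fλ

Solving for wavelength:
λ = c/f = (3×10⁸ m/s) / (6.266e+14 Hz)
λ = 478.44 nm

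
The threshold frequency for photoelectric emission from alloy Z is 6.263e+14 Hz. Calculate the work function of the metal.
2.59 eV

At the threshold frequency, photon energy equals work function:
φ = hf₀

Calculating:
φ = (6.626×10⁻³⁴ J·s)(6.263e+14 Hz)
φ = 2.59 eV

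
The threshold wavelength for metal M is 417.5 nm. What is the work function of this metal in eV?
2.97 eV

At the threshold wavelength, photon energy equals work function:
φ = hc/λ₀

Calculating:
φ = (6.626×10⁻³⁴ J·s)(3×10⁸ m/s) / (417.5×10⁻⁹ m)
φ = 2.97 eV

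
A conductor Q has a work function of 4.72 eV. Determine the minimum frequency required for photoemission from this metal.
1.1413e+15 Hz

The threshold frequency is when the photon energy equals the work function:
hf₀ = φ

Solving for f₀:
f₀ = φ/h = (4.72 eV × 1.602×10⁻¹⁹ J/eV) / (6.626×10⁻³⁴ J·s)
f₀ = 1.1413e+15 Hz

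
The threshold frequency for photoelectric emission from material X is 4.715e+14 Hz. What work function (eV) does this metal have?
1.95 eV

At the threshold frequency, photon energy equals work function:
φ = hf₀

Calculating:
φ = (6.626×10⁻³⁴ J·s)(4.715e+14 Hz)
φ = 1.95 eV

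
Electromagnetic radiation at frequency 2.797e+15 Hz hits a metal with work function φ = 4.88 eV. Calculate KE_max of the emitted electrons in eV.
6.6875 eV

Using Einstein's photoelectric equation: KE_max = hf - φ

First, calculate the photon energy:
E_photon = hf = (6.626×10⁻³⁴ J·s)(2.797e+15 Hz)
E_photon = 11.5675 eV

Then, the maximum kinetic energy:
KE_max = E_photon - φ = 11.5675 eV - 4.88 eV = 6.6875 eV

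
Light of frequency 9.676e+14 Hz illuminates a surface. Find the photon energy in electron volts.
4.0017 eV

Using E = hf:

E = hf = (6.626×10⁻³⁴ J·s)(9.676e+14 Hz)
E = 4.0017 eV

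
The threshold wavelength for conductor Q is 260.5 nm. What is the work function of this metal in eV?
4.76 eV

At the threshold wavelength, photon energy equals work function:
φ = hc/λ₀

Calculating:
φ = (6.626×10⁻³⁴ J·s)(3×10⁸ m/s) / (260.5×10⁻⁹ m)
φ = 4.76 eV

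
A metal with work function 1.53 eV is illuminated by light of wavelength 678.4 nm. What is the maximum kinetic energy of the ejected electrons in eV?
0.2976 eV

Using Einstein's photoelectric equation: KE_max = hf - φ = hc/λ - φ

First, calculate the photon energy:
E_photon = hc/λ = (6.626×10⁻³⁴ J·s)(3×10⁸ m/s) / (678.4×10⁻⁹ m)
E_photon = 1.8276 eV

Then, the maximum kinetic energy:
KE_max = E_photon - φ = 1.8276 eV - 1.53 eV = 0.2976 eV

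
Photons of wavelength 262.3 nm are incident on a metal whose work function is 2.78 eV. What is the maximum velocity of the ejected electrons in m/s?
8.2754e+05 m/s

First, find the maximum kinetic energy:
E_photon = hc/λ = 4.7268 eV
KE_max = E_photon - φ = 4.7268 - 2.78 = 1.9468 eV

Convert to Joules: KE_max = 1.9468 × 1.602×10⁻¹⁹ J = 3.1191e-19 J

Then use KE = ½mv² to find velocity:
v = √(2·KE/m) = √(2 × 3.1191e-19 J / 9.109e-31 kg)
v = 8.2754e+05 m/s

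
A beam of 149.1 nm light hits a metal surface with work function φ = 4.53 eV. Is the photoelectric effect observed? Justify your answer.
Yes

For photoemission, the photon energy must exceed the work function.

Photon energy: E = hc/λ = 8.3155 eV
Work function: φ = 4.53 eV

Since E_photon (8.3155 eV) > φ (4.53 eV), photoemission WILL occur.
The threshold wavelength is λ₀ = hc/φ = 273.7 nm.
Since 149.1 nm < 273.7 nm, the light has sufficient energy.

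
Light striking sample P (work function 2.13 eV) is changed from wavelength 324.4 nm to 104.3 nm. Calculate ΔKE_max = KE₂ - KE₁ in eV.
8.0653 eV

Using Einstein's equation: KE_max = hc/λ - φ

For λ₁ = 324.4 nm:
KE₁ = hc/λ₁ - φ = 3.8220 - 2.13 = 1.6920 eV

For λ₂ = 104.3 nm:
KE₂ = hc/λ₂ - φ = 11.8873 - 2.13 = 9.7573 eV

Change in KE:
ΔKE = KE₂ - KE₁ = 9.7573 - 1.6920 = 8.0653 eV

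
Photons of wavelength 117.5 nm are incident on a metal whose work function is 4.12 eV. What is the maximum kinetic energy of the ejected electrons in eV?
6.4318 eV

Using Einstein's photoelectric equation: KE_max = hf - φ = hc/λ - φ

First, calculate the photon energy:
E_photon = hc/λ = (6.626×10⁻³⁴ J·s)(3×10⁸ m/s) / (117.5×10⁻⁹ m)
E_photon = 10.5518 eV

Then, the maximum kinetic energy:
KE_max = E_photon - φ = 10.5518 eV - 4.12 eV = 6.4318 eV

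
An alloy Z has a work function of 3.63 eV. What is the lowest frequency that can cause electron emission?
8.7773e+14 Hz

The threshold frequency is when the photon energy equals the work function:
hf₀ = φ

Solving for f₀:
f₀ = φ/h = (3.63 eV × 1.602×10⁻¹⁹ J/eV) / (6.626×10⁻³⁴ J·s)
f₀ = 8.7773e+14 Hz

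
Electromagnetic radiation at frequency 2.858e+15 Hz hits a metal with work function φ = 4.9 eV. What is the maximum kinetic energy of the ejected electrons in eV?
6.9197 eV

Using Einstein's photoelectric equation: KE_max = hf - φ

First, calculate the photon energy:
E_photon = hf = (6.626×10⁻³⁴ J·s)(2.858e+15 Hz)
E_photon = 11.8197 eV

Then, the maximum kinetic energy:
KE_max = E_photon - φ = 11.8197 eV - 4.9 eV = 6.9197 eV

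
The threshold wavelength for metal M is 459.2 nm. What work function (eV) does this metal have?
2.70 eV

At the threshold wavelength, photon energy equals work function:
φ = hc/λ₀

Calculating:
φ = (6.626×10⁻³⁴ J·s)(3×10⁸ m/s) / (459.2×10⁻⁹ m)
φ = 2.70 eV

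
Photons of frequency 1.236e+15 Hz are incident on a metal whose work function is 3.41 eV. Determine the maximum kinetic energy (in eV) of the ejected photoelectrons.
1.7017 eV

Using Einstein's photoelectric equation: KE_max = hf - φ

First, calculate the photon energy:
E_photon = hf = (6.626×10⁻³⁴ J·s)(1.236e+15 Hz)
E_photon = 5.1117 eV

Then, the maximum kinetic energy:
KE_max = E_photon - φ = 5.1117 eV - 3.41 eV = 1.7017 eV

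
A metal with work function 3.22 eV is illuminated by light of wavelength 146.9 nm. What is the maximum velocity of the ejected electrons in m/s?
1.3551e+06 m/s

First, find the maximum kinetic energy:
E_photon = hc/λ = 8.4400 eV
KE_max = E_photon - φ = 8.4400 - 3.22 = 5.2200 eV

Convert to Joules: KE_max = 5.2200 × 1.602×10⁻¹⁹ J = 8.3634e-19 J

Then use KE = ½mv² to find velocity:
v = √(2·KE/m) = √(2 × 8.3634e-19 J / 9.109e-31 kg)
v = 1.3551e+06 m/s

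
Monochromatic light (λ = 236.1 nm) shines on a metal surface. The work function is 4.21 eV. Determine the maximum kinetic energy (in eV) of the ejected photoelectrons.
1.0413 eV

Using Einstein's photoelectric equation: KE_max = hf - φ = hc/λ - φ

First, calculate the photon energy:
E_photon = hc/λ = (6.626×10⁻³⁴ J·s)(3×10⁸ m/s) / (236.1×10⁻⁹ m)
E_photon = 5.2513 eV

Then, the maximum kinetic energy:
KE_max = E_photon - φ = 5.2513 eV - 4.21 eV = 1.0413 eV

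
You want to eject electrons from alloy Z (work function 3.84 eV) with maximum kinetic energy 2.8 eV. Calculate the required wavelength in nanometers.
186.72 nm

From Einstein's equation: KE_max = hc/λ - φ

Rearranging for λ:
hc/λ = KE_max + φ
λ = hc/(KE_max + φ)

Required photon energy:
E_photon = KE_max + φ = 2.8 + 3.84 = 6.64 eV

Required wavelength:
λ = hc/E_photon = (6.626×10⁻³⁴)(3×10⁸) / (6.64 × 1.602×10⁻¹⁹)
λ = 186.72 nm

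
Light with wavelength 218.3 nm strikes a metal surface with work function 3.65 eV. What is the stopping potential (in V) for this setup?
2.0295 V

The stopping potential V_s satisfies: eV_s = KE_max

First, find KE_max using Einstein's equation:
E_photon = hc/λ = 5.6795 eV
KE_max = E_photon - φ = 5.6795 - 3.65 = 2.0295 eV

Since eV_s = KE_max:
V_s = KE_max/e = 2.0295 V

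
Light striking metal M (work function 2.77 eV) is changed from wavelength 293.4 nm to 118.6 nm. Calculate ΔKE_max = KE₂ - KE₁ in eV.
6.2282 eV

Using Einstein's equation: KE_max = hc/λ - φ

For λ₁ = 293.4 nm:
KE₁ = hc/λ₁ - φ = 4.2258 - 2.77 = 1.4558 eV

For λ₂ = 118.6 nm:
KE₂ = hc/λ₂ - φ = 10.4540 - 2.77 = 7.6840 eV

Change in KE:
ΔKE = KE₂ - KE₁ = 7.6840 - 1.4558 = 6.2282 eV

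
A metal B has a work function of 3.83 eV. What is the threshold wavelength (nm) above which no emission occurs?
323.72 nm

The threshold wavelength is when the photon energy equals the work function:
hc/λ₀ = φ

Solving for λ₀:
λ₀ = hc/φ = (6.626×10⁻³⁴ J·s)(3×10⁸ m/s) / (3.83 eV × 1.602×10⁻¹⁹ J/eV)
λ₀ = 323.72 nm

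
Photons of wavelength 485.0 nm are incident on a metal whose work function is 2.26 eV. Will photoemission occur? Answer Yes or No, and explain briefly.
Yes

For photoemission, the photon energy must exceed the work function.

Photon energy: E = hc/λ = 2.5564 eV
Work function: φ = 2.26 eV

Since E_photon (2.5564 eV) > φ (2.26 eV), photoemission WILL occur.
The threshold wavelength is λ₀ = hc/φ = 548.6 nm.
Since 485.0 nm < 548.6 nm, the light has sufficient energy.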